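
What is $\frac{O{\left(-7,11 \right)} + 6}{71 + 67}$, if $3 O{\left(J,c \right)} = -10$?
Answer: $\frac{4}{207} \approx 0.019324$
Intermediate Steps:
$O{\left(J,c \right)} = - \frac{10}{3}$ ($O{\left(J,c \right)} = \frac{1}{3} \left(-10\right) = - \frac{10}{3}$)
$\frac{O{\left(-7,11 \right)} + 6}{71 + 67} = \frac{- \frac{10}{3} + 6}{71 + 67} = \frac{8}{3 \cdot 138} = \frac{8}{3} \cdot \frac{1}{138} = \frac{4}{207}$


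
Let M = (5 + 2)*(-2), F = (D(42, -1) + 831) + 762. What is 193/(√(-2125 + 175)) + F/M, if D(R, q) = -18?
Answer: -225/2 - 193*I*√78/390 ≈ -112.5 - 4.3706*I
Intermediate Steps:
F = 1575 (F = (-18 + 831) + 762 = 813 + 762 = 1575)
M = -14 (M = 7*(-2) = -14)
193/(√(-2125 + 175)) + F/M = 193/(√(-2125 + 175)) + 1575/(-14) = 193/(√(-1950)) + 1575*(-1/14) = 193/((5*I*√78)) - 225/2 = 193*(-I*√78/390) - 225/2 = -193*I*√78/390 - 225/2 = -225/2 - 193*I*√78/390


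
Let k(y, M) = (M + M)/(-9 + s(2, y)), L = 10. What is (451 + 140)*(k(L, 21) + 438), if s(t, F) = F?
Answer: 283680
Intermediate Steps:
k(y, M) = 2*M/(-9 + y) (k(y, M) = (M + M)/(-9 + y) = (2*M)/(-9 + y) = 2*M/(-9 + y))
(451 + 140)*(k(L, 21) + 438) = (451 + 140)*(2*21/(-9 + 10) + 438) = 591*(2*21/1 + 438) = 591*(2*21*1 + 438) = 591*(42 + 438) = 591*480 = 283680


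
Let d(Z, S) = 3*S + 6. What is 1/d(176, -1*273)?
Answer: -1/813 ≈ -0.0012300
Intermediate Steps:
d(Z, S) = 6 + 3*S
1/d(176, -1*273) = 1/(6 + 3*(-1*273)) = 1/(6 + 3*(-273)) = 1/(6 - 819) = 1/(-813) = -1/813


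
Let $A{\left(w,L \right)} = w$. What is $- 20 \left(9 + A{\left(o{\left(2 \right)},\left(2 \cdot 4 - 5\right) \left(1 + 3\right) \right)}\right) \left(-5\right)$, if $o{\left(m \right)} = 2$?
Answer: $1100$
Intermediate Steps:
$- 20 \left(9 + A{\left(o{\left(2 \right)},\left(2 \cdot 4 - 5\right) \left(1 + 3\right) \right)}\right) \left(-5\right) = - 20 \left(9 + 2\right) \left(-5\right) = \left(-20\right) 11 \left(-5\right) = \left(-220\right) \left(-5\right) = 1100$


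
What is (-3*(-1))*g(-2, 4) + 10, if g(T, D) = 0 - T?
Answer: 16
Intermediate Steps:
g(T, D) = -T
(-3*(-1))*g(-2, 4) + 10 = (-3*(-1))*(-1*(-2)) + 10 = 3*2 + 10 = 6 + 10 = 16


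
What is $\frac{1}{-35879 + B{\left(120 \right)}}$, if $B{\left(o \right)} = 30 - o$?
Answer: $- \frac{1}{35969} \approx -2.7802 \cdot 10^{-5}$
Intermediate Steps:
$\frac{1}{-35879 + B{\left(120 \right)}} = \frac{1}{-35879 + \left(30 - 120\right)} = \frac{1}{-35879 - 90} = \frac{1}{-35969} = - \frac{1}{35969}$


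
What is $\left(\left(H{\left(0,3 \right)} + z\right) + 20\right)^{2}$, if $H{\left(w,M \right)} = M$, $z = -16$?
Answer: $49$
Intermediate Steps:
$\left(\left(H{\left(0,3 \right)} + z\right) + 20\right)^{2} = \left(\left(3 - 16\right) + 20\right)^{2} = \left(-13 + 20\right)^{2} = 7^{2} = 49$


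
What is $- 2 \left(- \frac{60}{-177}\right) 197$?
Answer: $- \frac{7880}{59} \approx -133.56$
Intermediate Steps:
$- 2 \left(- \frac{60}{-177}\right) 197 = - 2 \left(\left(-60\right) \left(- \frac{1}{177}\right)\right) 197 = \left(-2\right) \frac{20}{59} \cdot 197 = \left(- \frac{40}{59}\right) 197 = - \frac{7880}{59}$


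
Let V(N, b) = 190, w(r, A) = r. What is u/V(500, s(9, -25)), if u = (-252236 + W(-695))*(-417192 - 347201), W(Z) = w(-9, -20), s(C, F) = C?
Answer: 38562862457/38 ≈ 1.0148e+9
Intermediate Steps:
W(Z) = -9
u = 192814312285 (u = (-252236 - 9)*(-417192 - 347201) = -252245*(-764393) = 192814312285)
u/V(500, s(9, -25)) = 192814312285/190 = 192814312285*(1/190) = 38562862457/38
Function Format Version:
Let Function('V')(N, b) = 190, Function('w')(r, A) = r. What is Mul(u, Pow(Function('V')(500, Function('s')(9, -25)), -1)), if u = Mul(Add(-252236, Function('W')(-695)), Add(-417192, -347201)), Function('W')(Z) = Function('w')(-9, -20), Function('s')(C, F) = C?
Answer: Rational(38562862457, 38) ≈ 1.0148e+9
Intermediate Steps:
Function('W')(Z) = -9
u = 192814312285 (u = Mul(Add(-252236, -9), Add(-417192, -347201)) = Mul(-252245, -764393) = 192814312285)
Mul(u, Pow(Function('V')(500, Function('s')(9, -25)), -1)) = Mul(192814312285, Pow(190, -1)) = Mul(192814312285, Rational(1, 190)) = Rational(38562862457, 38)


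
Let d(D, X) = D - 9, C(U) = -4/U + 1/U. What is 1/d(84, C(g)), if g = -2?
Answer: 1/75 ≈ 0.013333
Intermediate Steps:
C(U) = -3/U (C(U) = -4/U + 1/U = -3/U)
d(D, X) = -9 + D
1/d(84, C(g)) = 1/(-9 + 84) = 1/75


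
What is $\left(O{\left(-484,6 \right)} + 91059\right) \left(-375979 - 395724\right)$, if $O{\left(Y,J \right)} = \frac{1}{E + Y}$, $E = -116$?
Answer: $- \frac{42162301314497}{600} \approx -7.027 \cdot 10^{10}$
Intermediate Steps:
$O{\left(Y,J \right)} = \frac{1}{-116 + Y}$
$\left(O{\left(-484,6 \right)} + 91059\right) \left(-375979 - 395724\right) = \left(\frac{1}{-116 - 484} + 91059\right) \left(-375979 - 395724\right) = \left(\frac{1}{-600} + 91059\right) \left(-771703\right) = \left(- \frac{1}{600} + 91059\right) \left(-771703\right) = \frac{54635399}{600} \left(-771703\right) = - \frac{42162301314497}{600}$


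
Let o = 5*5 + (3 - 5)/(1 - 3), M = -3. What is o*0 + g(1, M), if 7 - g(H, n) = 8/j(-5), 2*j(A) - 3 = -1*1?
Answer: -1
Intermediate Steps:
j(A) = 1 (j(A) = 3/2 + (-1*1)/2 = 3/2 + (½)*(-1) = 3/2 - ½ = 1)
g(H, n) = -1 (g(H, n) = 7 - 8/1 = 7 - 8 = -1)
o = 26 (o = 25 - 2/(-2) = 25 - 2*(-½) = 25 + 1 = 26)
o*0 + g(1, M) = 26*0 - 1 = 0 - 1 = -1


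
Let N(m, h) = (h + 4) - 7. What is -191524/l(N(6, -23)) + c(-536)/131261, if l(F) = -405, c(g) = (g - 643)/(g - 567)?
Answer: 27729014313187/58636257615 ≈ 472.90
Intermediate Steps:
N(m, h) = -3 + h (N(m, h) = (4 + h) - 7 = -3 + h)
c(g) = (-643 + g)/(-567 + g)
-191524/l(N(6, -23)) + c(-536)/131261 = -191524/(-405) + ((-643 - 536)/(-567 - 536))/131261 = -191524*(-1/405) + (-1179/(-1103))*(1/131261) = 191524/405 - 1/1103*(-1179)*(1/131261) = 191524/405 + (1179/1103)*(1/131261) = 191524/405 + 1179/144780883 = 27729014313187/58636257615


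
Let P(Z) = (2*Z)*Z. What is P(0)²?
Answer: 0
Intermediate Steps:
P(Z) = 2*Z²
P(0)² = (2*0²)² = (2*0)² = 0² = 0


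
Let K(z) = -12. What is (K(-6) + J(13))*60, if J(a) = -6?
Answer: -1080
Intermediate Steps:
(K(-6) + J(13))*60 = (-12 - 6)*60 = -18*60 = -1080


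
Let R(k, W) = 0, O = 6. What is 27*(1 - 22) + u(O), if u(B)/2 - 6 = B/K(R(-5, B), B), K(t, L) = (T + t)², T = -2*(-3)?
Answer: -1664/3 ≈ -554.67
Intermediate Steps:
T = 6
K(t, L) = (6 + t)²
u(B) = 12 + B/18 (u(B) = 12 + 2*(B/((6 + 0)²)) = 12 + 2*(B/(6²)) = 12 + 2*(B/36) = 12 + B/18)
27*(1 - 22) + u(O) = 27*(1 - 22) + (12 + (1/18)*6) = 27*(-21) + (12 + ⅓) = -567 + 37/3 = -1664/3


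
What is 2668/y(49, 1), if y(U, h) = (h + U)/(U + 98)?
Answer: 196098/25 ≈ 7843.9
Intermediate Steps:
y(U, h) = (U + h)/(98 + U)
2668/y(49, 1) = 2668/(((49 + 1)/(98 + 49))) = 2668/((50/147)) = 2668/(((1/147)*50)) = 2668/(50/147) = 2668*(147/50) = 196098/25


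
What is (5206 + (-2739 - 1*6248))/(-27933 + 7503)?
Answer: 3781/20430 ≈ 0.18507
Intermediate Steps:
(5206 + (-2739 - 1*6248))/(-27933 + 7503) = (5206 + (-2739 - 6248))/(-20430) = (5206 - 8987)*(-1/20430) = -3781*(-1/20430) = 3781/20430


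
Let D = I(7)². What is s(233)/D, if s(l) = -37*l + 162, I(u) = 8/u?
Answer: -414491/64 ≈ -6476.4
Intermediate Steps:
s(l) = 162 - 37*l
D = 64/49 (D = (8/7)² = 64/49 ≈ 1.3061)
s(233)/D = (162 - 37*233)/(64/49) = (162 - 8621)*(49/64) = -8459*49/64 = -414491/64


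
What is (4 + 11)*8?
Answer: 120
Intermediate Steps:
(4 + 11)*8 = 15*8 = 120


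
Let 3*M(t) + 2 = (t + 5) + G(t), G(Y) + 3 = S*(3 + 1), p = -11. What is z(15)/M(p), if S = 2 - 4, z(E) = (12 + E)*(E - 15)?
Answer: 0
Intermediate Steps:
z(E) = (-15 + E)*(12 + E) (z(E) = (12 + E)*(-15 + E) = (-15 + E)*(12 + E))
S = -2
G(Y) = -11 (G(Y) = -3 - 2*(3 + 1) = -3 - 2*4 = -3 - 8 = -11)
M(t) = -8/3 + t/3 (M(t) = -2/3 + ((t + 5) - 11)/3 = -2/3 + ((5 + t) - 11)/3 = -2/3 + (-6 + t)/3 = -2/3 + (-2 + t/3) = -8/3 + t/3)
z(15)/M(p) = (-180 + 15**2 - 3*15)/(-8/3 + (1/3)*(-11)) = (-180 + 225 - 45)/(-8/3 - 11/3) = 0/(-19/3) = 0*(-3/19) = 0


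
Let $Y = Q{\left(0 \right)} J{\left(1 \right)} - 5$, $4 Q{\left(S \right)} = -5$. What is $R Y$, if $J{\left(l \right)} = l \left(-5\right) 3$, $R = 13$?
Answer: $\frac{715}{4} \approx 178.75$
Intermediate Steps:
$J{\left(l \right)} = - 15 l$ ($J{\left(l \right)} = - 5 l 3 = - 15 l$)
$Q{\left(S \right)} = - \frac{5}{4}$ ($Q{\left(S \right)} = \frac{1}{4} \left(-5\right) = - \frac{5}{4}$)
$Y = \frac{55}{4}$ ($Y = - \frac{5 \left(\left(-15\right) 1\right)}{4} - 5 = \left(- \frac{5}{4}\right) \left(-15\right) - 5 = \frac{75}{4} - 5 = \frac{55}{4} \approx 13.75$)
$R Y = 13 \cdot \frac{55}{4} = \frac{715}{4}$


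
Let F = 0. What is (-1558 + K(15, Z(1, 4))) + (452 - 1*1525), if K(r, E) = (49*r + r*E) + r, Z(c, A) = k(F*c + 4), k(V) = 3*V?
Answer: -1701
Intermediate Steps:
Z(c, A) = 12 (Z(c, A) = 3*(0*c + 4) = 3*(0 + 4) = 3*4 = 12)
K(r, E) = 50*r + E*r (K(r, E) = (49*r + E*r) + r = 50*r + E*r)
(-1558 + K(15, Z(1, 4))) + (452 - 1*1525) = (-1558 + 15*(50 + 12)) + (452 - 1*1525) = (-1558 + 15*62) + (452 - 1525) = (-1558 + 930) - 1073 = -628 - 1073 = -1701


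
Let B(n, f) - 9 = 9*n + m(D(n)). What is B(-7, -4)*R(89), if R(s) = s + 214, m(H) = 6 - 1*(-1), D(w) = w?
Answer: -14241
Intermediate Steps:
m(H) = 7 (m(H) = 6 + 1 = 7)
R(s) = 214 + s
B(n, f) = 16 + 9*n (B(n, f) = 9 + (9*n + 7) = 9 + (7 + 9*n) = 16 + 9*n)
B(-7, -4)*R(89) = (16 + 9*(-7))*(214 + 89) = (16 - 63)*303 = -47*303 = -14241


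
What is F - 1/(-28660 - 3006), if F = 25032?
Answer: 792663313/31666 ≈ 25032.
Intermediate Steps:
F - 1/(-28660 - 3006) = 25032 - 1/(-28660 - 3006) = 25032 - 1/(-31666) = 25032 - 1*(-1/31666) = 25032 + 1/31666 = 792663313/31666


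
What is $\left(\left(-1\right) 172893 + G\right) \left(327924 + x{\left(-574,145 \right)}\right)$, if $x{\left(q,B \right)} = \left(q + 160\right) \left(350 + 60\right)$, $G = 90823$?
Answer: $-12982160880$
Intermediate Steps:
$x{\left(q,B \right)} = 65600 + 410 q$ ($x{\left(q,B \right)} = \left(160 + q\right) 410 = 65600 + 410 q$)
$\left(\left(-1\right) 172893 + G\right) \left(327924 + x{\left(-574,145 \right)}\right) = \left(\left(-1\right) 172893 + 90823\right) \left(327924 + \left(65600 + 410 \left(-574\right)\right)\right) = \left(-172893 + 90823\right) \left(327924 + \left(65600 - 235340\right)\right) = - 82070 \left(327924 - 169740\right) = \left(-82070\right) 158184 = -12982160880$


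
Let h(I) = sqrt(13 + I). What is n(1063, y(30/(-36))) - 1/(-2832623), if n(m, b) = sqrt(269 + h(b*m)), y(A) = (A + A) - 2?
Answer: 1/2832623 + sqrt(2421 + 3*I*sqrt(34962))/3 ≈ 16.509 + 1.8876*I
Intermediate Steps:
y(A) = -2 + 2*A (y(A) = 2*A - 2 = -2 + 2*A)
n(m, b) = sqrt(269 + sqrt(13 + b*m))
n(1063, y(30/(-36))) - 1/(-2832623) = sqrt(269 + sqrt(13 + (-2 + 2*(30/(-36)))*1063)) - 1/(-2832623) = sqrt(269 + sqrt(13 + (-2 + 2*(30*(-1/36)))*1063)) - 1*(-1/2832623) = sqrt(269 + sqrt(13 + (-2 + 2*(-5/6))*1063)) + 1/2832623 = sqrt(269 + sqrt(13 + (-2 - 5/3)*1063)) + 1/2832623 = sqrt(269 + sqrt(13 - 11/3*1063)) + 1/2832623 = sqrt(269 + sqrt(13 - 11693/3)) + 1/2832623 = sqrt(269 + sqrt(-11654/3)) + 1/2832623 = sqrt(269 + I*sqrt(34962)/3) + 1/2832623 = 1/2832623 + sqrt(269 + I*sqrt(34962)/3)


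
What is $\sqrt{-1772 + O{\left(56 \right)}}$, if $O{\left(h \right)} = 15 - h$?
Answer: $7 i \sqrt{37} \approx 42.579 i$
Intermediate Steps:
$\sqrt{-1772 + O{\left(56 \right)}} = \sqrt{-1772 + \left(15 - 56\right)} = \sqrt{-1772 - 41} = \sqrt{-1813} = 7 i \sqrt{37}$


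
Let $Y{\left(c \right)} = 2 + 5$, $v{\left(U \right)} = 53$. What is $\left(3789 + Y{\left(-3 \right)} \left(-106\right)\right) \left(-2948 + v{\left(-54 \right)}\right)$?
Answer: $-8821065$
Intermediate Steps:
$Y{\left(c \right)} = 7$
$\left(3789 + Y{\left(-3 \right)} \left(-106\right)\right) \left(-2948 + v{\left(-54 \right)}\right) = \left(3789 + 7 \left(-106\right)\right) \left(-2948 + 53\right) = \left(3789 - 742\right) \left(-2895\right) = 3047 \left(-2895\right) = -8821065$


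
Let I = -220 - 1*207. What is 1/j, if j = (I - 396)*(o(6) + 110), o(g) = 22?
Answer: -1/108636 ≈ -9.2050e-6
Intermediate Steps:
I = -427 (I = -220 - 207 = -427)
j = -108636 (j = (-427 - 396)*(22 + 110) = -823*132 = -108636)
1/j = 1/(-108636) = -1/108636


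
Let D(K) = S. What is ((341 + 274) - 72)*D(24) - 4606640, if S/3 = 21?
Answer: -4572431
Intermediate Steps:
S = 63 (S = 3*21 = 63)
D(K) = 63
((341 + 274) - 72)*D(24) - 4606640 = ((341 + 274) - 72)*63 - 4606640 = (615 - 72)*63 - 4606640 = 543*63 - 4606640 = 34209 - 4606640 = -4572431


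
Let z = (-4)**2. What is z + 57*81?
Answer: 4633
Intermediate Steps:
z = 16
z + 57*81 = 16 + 57*81 = 16 + 4617 = 4633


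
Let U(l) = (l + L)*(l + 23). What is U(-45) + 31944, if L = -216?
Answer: 37686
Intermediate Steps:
U(l) = (-216 + l)*(23 + l) (U(l) = (l - 216)*(l + 23) = (-216 + l)*(23 + l))
U(-45) + 31944 = (-4968 + (-45)² - 193*(-45)) + 31944 = (-4968 + 2025 + 8685) + 31944 = 5742 + 31944 = 37686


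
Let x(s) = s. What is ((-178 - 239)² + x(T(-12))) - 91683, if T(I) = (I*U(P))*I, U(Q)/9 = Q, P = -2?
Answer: 79614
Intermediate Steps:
U(Q) = 9*Q
T(I) = -18*I² (T(I) = (I*(9*(-2)))*I = (I*(-18))*I = (-18*I)*I = -18*I²)
((-178 - 239)² + x(T(-12))) - 91683 = ((-178 - 239)² - 18*(-12)²) - 91683 = ((-417)² - 18*144) - 91683 = (173889 - 2592) - 91683 = 171297 - 91683 = 79614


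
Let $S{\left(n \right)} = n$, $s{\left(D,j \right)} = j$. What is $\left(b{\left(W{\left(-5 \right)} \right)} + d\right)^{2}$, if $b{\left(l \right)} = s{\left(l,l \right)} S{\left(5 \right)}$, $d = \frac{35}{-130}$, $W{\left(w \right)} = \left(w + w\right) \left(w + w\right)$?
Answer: $\frac{168818049}{676} \approx 2.4973 \cdot 10^{5}$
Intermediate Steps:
$W{\left(w \right)} = 4 w^{2}$ ($W{\left(w \right)} = 2 w 2 w = 4 w^{2}$)
$d = - \frac{7}{26}$ ($d = 35 \left(- \frac{1}{130}\right) = - \frac{7}{26} \approx -0.26923$)
$b{\left(l \right)} = 5 l$ ($b{\left(l \right)} = l 5 = 5 l$)
$\left(b{\left(W{\left(-5 \right)} \right)} + d\right)^{2} = \left(5 \cdot 4 \left(-5\right)^{2} - \frac{7}{26}\right)^{2} = \left(5 \cdot 4 \cdot 25 - \frac{7}{26}\right)^{2} = \left(5 \cdot 100 - \frac{7}{26}\right)^{2} = \left(500 - \frac{7}{26}\right)^{2} = \left(\frac{12993}{26}\right)^{2} = \frac{168818049}{676}$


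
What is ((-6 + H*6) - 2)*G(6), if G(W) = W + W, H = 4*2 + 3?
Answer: 696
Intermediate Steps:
H = 11 (H = 8 + 3 = 11)
G(W) = 2*W
((-6 + H*6) - 2)*G(6) = ((-6 + 11*6) - 2)*(2*6) = ((-6 + 66) - 2)*12 = (60 - 2)*12 = 58*12 = 696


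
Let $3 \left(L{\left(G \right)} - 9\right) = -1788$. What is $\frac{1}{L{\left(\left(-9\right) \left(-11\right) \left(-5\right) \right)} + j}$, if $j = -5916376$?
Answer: $- \frac{1}{5916963} \approx -1.6901 \cdot 10^{-7}$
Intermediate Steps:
$L{\left(G \right)} = -587$ ($L{\left(G \right)} = 9 + \frac{1}{3} \left(-1788\right) = 9 - 596 = -587$)
$\frac{1}{L{\left(\left(-9\right) \left(-11\right) \left(-5\right) \right)} + j} = \frac{1}{-587 - 5916376} = \frac{1}{-5916963} = - \frac{1}{5916963}$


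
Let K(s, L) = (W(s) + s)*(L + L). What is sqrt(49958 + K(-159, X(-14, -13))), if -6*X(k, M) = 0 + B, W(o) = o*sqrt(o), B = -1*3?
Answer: sqrt(49799 - 159*I*sqrt(159)) ≈ 223.2 - 4.4913*I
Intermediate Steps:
B = -3
W(o) = o**(3/2)
X(k, M) = 1/2 (X(k, M) = -(0 - 3)/6 = -1/6*(-3) = 1/2)
K(s, L) = 2*L*(s + s**(3/2)) (K(s, L) = (s**(3/2) + s)*(L + L) = (s + s**(3/2))*(2*L) = 2*L*(s + s**(3/2)))
sqrt(49958 + K(-159, X(-14, -13))) = sqrt(49958 + 2*(1/2)*(-159 + (-159)**(3/2))) = sqrt(49958 + 2*(1/2)*(-159 - 159*I*sqrt(159))) = sqrt(49958 + (-159 - 159*I*sqrt(159))) = sqrt(49799 - 159*I*sqrt(159))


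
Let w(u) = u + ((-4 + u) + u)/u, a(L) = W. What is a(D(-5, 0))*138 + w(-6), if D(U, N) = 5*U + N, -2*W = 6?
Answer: -1252/3 ≈ -417.33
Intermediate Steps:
W = -3 (W = -½*6 = -3)
D(U, N) = N + 5*U
a(L) = -3
w(u) = u + (-4 + 2*u)/u
a(D(-5, 0))*138 + w(-6) = -3*138 + (2 - 6 - 4/(-6)) = -414 + (2 - 6 - 4*(-⅙)) = -414 + (2 - 6 + ⅔) = -414 - 10/3 = -1252/3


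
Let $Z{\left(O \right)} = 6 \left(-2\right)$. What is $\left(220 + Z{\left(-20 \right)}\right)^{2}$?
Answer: $43264$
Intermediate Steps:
$Z{\left(O \right)} = -12$
$\left(220 + Z{\left(-20 \right)}\right)^{2} = \left(220 - 12\right)^{2} = 208^{2} = 43264$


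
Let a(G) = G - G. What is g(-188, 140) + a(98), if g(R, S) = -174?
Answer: -174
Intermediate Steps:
a(G) = 0
g(-188, 140) + a(98) = -174 + 0 = -174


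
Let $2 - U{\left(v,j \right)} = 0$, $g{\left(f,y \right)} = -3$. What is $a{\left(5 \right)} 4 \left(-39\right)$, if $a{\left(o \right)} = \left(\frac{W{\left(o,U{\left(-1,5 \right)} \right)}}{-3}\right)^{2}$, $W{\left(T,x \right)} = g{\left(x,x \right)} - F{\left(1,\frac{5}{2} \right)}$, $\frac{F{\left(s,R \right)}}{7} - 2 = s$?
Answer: $-9984$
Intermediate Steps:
$F{\left(s,R \right)} = 14 + 7 s$
$U{\left(v,j \right)} = 2$ ($U{\left(v,j \right)} = 2 - 0 = 2 + 0 = 2$)
$W{\left(T,x \right)} = -24$ ($W{\left(T,x \right)} = -3 - \left(14 + 7 \cdot 1\right) = -3 - \left(14 + 7\right) = -3 - 21 = -24$)
$a{\left(o \right)} = 64$ ($a{\left(o \right)} = \left(- \frac{24}{-3}\right)^{2} = \left(\left(-24\right) \left(- \frac{1}{3}\right)\right)^{2} = 8^{2} = 64$)
$a{\left(5 \right)} 4 \left(-39\right) = 64 \cdot 4 \left(-39\right) = 256 \left(-39\right) = -9984$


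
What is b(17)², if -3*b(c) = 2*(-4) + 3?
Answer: 25/9 ≈ 2.7778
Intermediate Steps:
b(c) = 5/3 (b(c) = -(2*(-4) + 3)/3 = -(-8 + 3)/3 = -⅓*(-5) = 5/3)
b(17)² = (5/3)² = 25/9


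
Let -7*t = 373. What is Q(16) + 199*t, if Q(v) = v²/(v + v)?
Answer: -74171/7 ≈ -10596.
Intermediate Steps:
t = -373/7 (t = -⅐*373 = -373/7 ≈ -53.286)
Q(v) = v/2 (Q(v) = v²/((2*v)) = (1/(2*v))*v² = v/2)
Q(16) + 199*t = (½)*16 + 199*(-373/7) = 8 - 74227/7 = -74171/7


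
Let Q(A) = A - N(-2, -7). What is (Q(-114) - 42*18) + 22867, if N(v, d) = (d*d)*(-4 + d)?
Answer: 22536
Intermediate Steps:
N(v, d) = d²*(-4 + d)
Q(A) = 539 + A (Q(A) = A - (-7)²*(-4 - 7) = A - 49*(-11) = A - 1*(-539) = A + 539 = 539 + A)
(Q(-114) - 42*18) + 22867 = ((539 - 114) - 42*18) + 22867 = (425 - 756) + 22867 = -331 + 22867 = 22536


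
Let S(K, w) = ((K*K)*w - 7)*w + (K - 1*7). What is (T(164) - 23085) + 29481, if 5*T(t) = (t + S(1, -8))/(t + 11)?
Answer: 5596778/875 ≈ 6396.3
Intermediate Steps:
S(K, w) = -7 + K + w*(-7 + w*K²) (S(K, w) = (K²*w - 7)*w + (K - 7) = (w*K² - 7)*w + (-7 + K) = (-7 + w*K²)*w + (-7 + K) = w*(-7 + w*K²) + (-7 + K) = -7 + K + w*(-7 + w*K²))
T(t) = (114 + t)/(5*(11 + t)) (T(t) = ((t + (-7 + 1 - 7*(-8) + 1²*(-8)²))/(t + 11))/5 = ((t + (-7 + 1 + 56 + 1*64))/(11 + t))/5 = ((t + (-7 + 1 + 56 + 64))/(11 + t))/5 = ((t + 114)/(11 + t))/5 = ((114 + t)/(11 + t))/5 = (114 + t)/(5*(11 + t)))
(T(164) - 23085) + 29481 = ((114 + 164)/(5*(11 + 164)) - 23085) + 29481 = ((⅕)*278/175 - 23085) + 29481 = ((⅕)*(1/175)*278 - 23085) + 29481 = (278/875 - 23085) + 29481 = -20199097/875 + 29481 = 5596778/875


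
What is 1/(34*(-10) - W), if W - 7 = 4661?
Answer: -1/5008 ≈ -0.00019968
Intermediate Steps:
W = 4668 (W = 7 + 4661 = 4668)
1/(34*(-10) - W) = 1/(34*(-10) - 1*4668) = 1/(-340 - 4668) = 1/(-5008) = -1/5008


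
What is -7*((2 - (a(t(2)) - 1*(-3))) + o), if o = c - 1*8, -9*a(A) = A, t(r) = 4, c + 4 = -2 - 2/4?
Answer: 1897/18 ≈ 105.39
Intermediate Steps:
c = -13/2 (c = -4 + (-2 - 2/4) = -4 + (-2 - 2*¼) = -4 + (-2 - ½) = -4 - 5/2 = -13/2 ≈ -6.5000)
a(A) = -A/9
o = -29/2 (o = -13/2 - 1*8 = -13/2 - 8 = -29/2 ≈ -14.500)
-7*((2 - (a(t(2)) - 1*(-3))) + o) = -7*((2 - (-⅑*4 - 1*(-3))) - 29/2) = -7*((2 - (-4/9 + 3)) - 29/2) = -7*((2 - 1*23/9) - 29/2) = -7*((2 - 23/9) - 29/2) = -7*(-5/9 - 29/2) = -7*(-271/18) = 1897/18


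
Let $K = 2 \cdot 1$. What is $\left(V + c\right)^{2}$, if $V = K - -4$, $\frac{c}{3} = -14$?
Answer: $1296$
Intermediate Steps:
$c = -42$ ($c = 3 \left(-14\right) = -42$)
$K = 2$
$V = 6$ ($V = 2 - -4 = 2 + 4 = 6$)
$\left(V + c\right)^{2} = \left(6 - 42\right)^{2} = \left(-36\right)^{2} = 1296$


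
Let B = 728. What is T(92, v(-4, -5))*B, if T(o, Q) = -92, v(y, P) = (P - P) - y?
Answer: -66976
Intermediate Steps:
v(y, P) = -y (v(y, P) = 0 - y = -y)
T(92, v(-4, -5))*B = -92*728 = -66976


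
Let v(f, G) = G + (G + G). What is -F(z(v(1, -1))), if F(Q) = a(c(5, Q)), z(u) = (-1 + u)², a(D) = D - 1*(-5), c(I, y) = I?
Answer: -10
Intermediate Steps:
v(f, G) = 3*G (v(f, G) = G + 2*G = 3*G)
a(D) = 5 + D (a(D) = D + 5 = 5 + D)
F(Q) = 10 (F(Q) = 5 + 5 = 10)
-F(z(v(1, -1))) = -1*10 = -10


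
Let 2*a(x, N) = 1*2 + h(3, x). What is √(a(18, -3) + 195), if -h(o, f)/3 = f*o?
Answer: √115 ≈ 10.724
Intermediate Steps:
h(o, f) = -3*f*o
a(x, N) = 1 - 9*x/2 (a(x, N) = (1*2 - 3*x*3)/2 = (2 - 9*x)/2 = 1 - 9*x/2)
√(a(18, -3) + 195) = √((1 - 9/2*18) + 195) = √((1 - 81) + 195) = √(-80 + 195) = √115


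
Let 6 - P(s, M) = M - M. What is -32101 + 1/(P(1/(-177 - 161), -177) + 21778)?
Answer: -699288183/21784 ≈ -32101.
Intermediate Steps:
P(s, M) = 6 (P(s, M) = 6 - (M - M) = 6 - 1*0 = 6 + 0 = 6)
-32101 + 1/(P(1/(-177 - 161), -177) + 21778) = -32101 + 1/(6 + 21778) = -32101 + 1/21784 = -699288183/21784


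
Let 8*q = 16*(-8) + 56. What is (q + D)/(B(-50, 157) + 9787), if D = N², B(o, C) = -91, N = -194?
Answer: 37627/9696 ≈ 3.8807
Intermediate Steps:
D = 37636 (D = (-194)² = 37636)
q = -9 (q = (16*(-8) + 56)/8 = (-128 + 56)/8 = (⅛)*(-72) = -9)
(q + D)/(B(-50, 157) + 9787) = (-9 + 37636)/(-91 + 9787) = 37627/9696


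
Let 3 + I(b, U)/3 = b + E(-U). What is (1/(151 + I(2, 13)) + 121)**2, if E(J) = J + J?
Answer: 71757841/4900 ≈ 14644.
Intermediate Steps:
E(J) = 2*J
I(b, U) = -9 - 6*U + 3*b (I(b, U) = -9 + 3*(b + 2*(-U)) = -9 + 3*(b - 2*U) = -9 + (-6*U + 3*b) = -9 - 6*U + 3*b)
(1/(151 + I(2, 13)) + 121)**2 = (1/(151 + (-9 - 6*13 + 3*2)) + 121)**2 = (1/(151 + (-9 - 78 + 6)) + 121)**2 = (1/(151 - 81) + 121)**2 = (1/70 + 121)**2 = (8471/70)**2 = 71757841/4900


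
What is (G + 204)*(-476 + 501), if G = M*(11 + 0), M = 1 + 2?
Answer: 5925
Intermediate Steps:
M = 3
G = 33 (G = 3*(11 + 0) = 3*11 = 33)
(G + 204)*(-476 + 501) = (33 + 204)*(-476 + 501) = 237*25 = 5925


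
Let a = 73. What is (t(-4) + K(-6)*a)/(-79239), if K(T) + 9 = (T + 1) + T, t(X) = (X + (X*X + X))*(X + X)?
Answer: 508/26413 ≈ 0.019233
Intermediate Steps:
t(X) = 2*X*(X² + 2*X) (t(X) = (X + (X² + X))*(2*X) = (X + (X + X²))*(2*X) = (X² + 2*X)*(2*X) = 2*X*(X² + 2*X))
K(T) = -8 + 2*T (K(T) = -9 + ((T + 1) + T) = -9 + ((1 + T) + T) = -9 + (1 + 2*T) = -8 + 2*T)
(t(-4) + K(-6)*a)/(-79239) = (2*(-4)²*(2 - 4) + (-8 + 2*(-6))*73)/(-79239) = (2*16*(-2) + (-8 - 12)*73)*(-1/79239) = (-64 - 20*73)*(-1/79239) = (-64 - 1460)*(-1/79239) = -1524*(-1/79239) = 508/26413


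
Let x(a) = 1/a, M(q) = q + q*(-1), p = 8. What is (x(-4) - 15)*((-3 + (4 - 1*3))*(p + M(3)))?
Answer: 244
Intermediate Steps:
M(q) = 0 (M(q) = q - q = 0)
(x(-4) - 15)*((-3 + (4 - 1*3))*(p + M(3))) = (1/(-4) - 15)*((-3 + (4 - 1*3))*(8 + 0)) = (-¼ - 15)*((-3 + (4 - 3))*8) = -61*(-3 + 1)*8/4 = -(-61)*8/2 = -61/4*(-16) = 244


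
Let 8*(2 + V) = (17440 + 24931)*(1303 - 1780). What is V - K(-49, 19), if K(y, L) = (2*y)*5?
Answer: -20207063/8 ≈ -2.5259e+6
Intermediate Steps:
K(y, L) = 10*y
V = -20210983/8 (V = -2 + ((17440 + 24931)*(1303 - 1780))/8 = -2 + (42371*(-477))/8 = -2 + (1/8)*(-20210967) = -2 - 20210967/8 = -20210983/8 ≈ -2.5264e+6)
V - K(-49, 19) = -20210983/8 - 10*(-49) = -20210983/8 - 1*(-490) = -20210983/8 + 490 = -20207063/8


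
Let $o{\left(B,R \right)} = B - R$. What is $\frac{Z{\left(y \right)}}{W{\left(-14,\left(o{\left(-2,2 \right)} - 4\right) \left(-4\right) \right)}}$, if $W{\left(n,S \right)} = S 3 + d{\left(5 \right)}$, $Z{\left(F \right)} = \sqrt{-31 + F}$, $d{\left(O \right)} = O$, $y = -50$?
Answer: $\frac{9 i}{101} \approx 0.089109 i$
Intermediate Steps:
$W{\left(n,S \right)} = 5 + 3 S$ ($W{\left(n,S \right)} = S 3 + 5 = 3 S + 5 = 5 + 3 S$)
$\frac{Z{\left(y \right)}}{W{\left(-14,\left(o{\left(-2,2 \right)} - 4\right) \left(-4\right) \right)}} = \frac{\sqrt{-31 - 50}}{5 + 3 \left(\left(-2 - 2\right) - 4\right) \left(-4\right)} = \frac{\sqrt{-81}}{5 + 3 \left(\left(-2 - 2\right) - 4\right) \left(-4\right)} = \frac{9 i}{5 + 3 \left(-4 - 4\right) \left(-4\right)} = \frac{9 i}{5 + 3 \left(\left(-8\right) \left(-4\right)\right)} = \frac{9 i}{5 + 3 \cdot 32} = \frac{9 i}{5 + 96} = \frac{9 i}{101}$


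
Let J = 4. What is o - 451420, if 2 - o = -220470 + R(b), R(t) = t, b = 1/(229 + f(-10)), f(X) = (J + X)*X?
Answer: -66743973/289 ≈ -2.3095e+5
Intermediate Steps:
f(X) = X*(4 + X) (f(X) = (4 + X)*X = X*(4 + X))
b = 1/289 (b = 1/(229 - 10*(4 - 10)) = 1/(229 - 10*(-6)) = 1/(229 + 60) = 1/289 ≈ 0.0034602)
o = 63716407/289 (o = 2 - (-220470 + 1/289) = 2 - 1*(-63715829/289) = 2 + 63715829/289 = 63716407/289 ≈ 2.2047e+5)
o - 451420 = 63716407/289 - 451420 = -66743973/289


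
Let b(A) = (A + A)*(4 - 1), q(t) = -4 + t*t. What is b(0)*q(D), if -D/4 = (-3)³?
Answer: 0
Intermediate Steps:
D = 108 (D = -4*(-3)³ = -4*(-27) = 108)
q(t) = -4 + t²
b(A) = 6*A (b(A) = (2*A)*3 = 6*A)
b(0)*q(D) = (6*0)*(-4 + 108²) = 0*(-4 + 11664) = 0*11660 = 0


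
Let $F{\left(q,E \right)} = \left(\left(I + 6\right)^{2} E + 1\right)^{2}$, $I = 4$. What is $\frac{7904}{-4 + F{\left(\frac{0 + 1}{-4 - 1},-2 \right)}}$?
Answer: $\frac{7904}{39597} \approx 0.19961$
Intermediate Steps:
$F{\left(q,E \right)} = \left(1 + 100 E\right)^{2}$ ($F{\left(q,E \right)} = \left(\left(4 + 6\right)^{2} E + 1\right)^{2} = \left(10^{2} E + 1\right)^{2} = \left(100 E + 1\right)^{2} = \left(1 + 100 E\right)^{2}$)
$\frac{7904}{-4 + F{\left(\frac{0 + 1}{-4 - 1},-2 \right)}} = \frac{7904}{-4 + \left(1 + 100 \left(-2\right)\right)^{2}} = \frac{7904}{-4 + \left(1 - 200\right)^{2}} = \frac{7904}{-4 + \left(-199\right)^{2}} = \frac{7904}{-4 + 39601} = \frac{7904}{39597}$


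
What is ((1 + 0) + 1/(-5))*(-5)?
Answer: -4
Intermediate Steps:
((1 + 0) + 1/(-5))*(-5) = (1 - ⅕)*(-5) = (⅘)*(-5) = -4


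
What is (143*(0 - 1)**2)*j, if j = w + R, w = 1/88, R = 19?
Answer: 21749/8 ≈ 2718.6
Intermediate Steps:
w = 1/88 ≈ 0.011364
j = 1673/88 (j = 1/88 + 19 = 1673/88 ≈ 19.011)
(143*(0 - 1)**2)*j = (143*(0 - 1)**2)*(1673/88) = (143*(-1)**2)*(1673/88) = (143*1)*(1673/88) = 143*(1673/88) = 21749/8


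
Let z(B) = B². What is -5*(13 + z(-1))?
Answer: -70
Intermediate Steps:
-5*(13 + z(-1)) = -5*(13 + (-1)²) = -5*(13 + 1) = -5*14 = -70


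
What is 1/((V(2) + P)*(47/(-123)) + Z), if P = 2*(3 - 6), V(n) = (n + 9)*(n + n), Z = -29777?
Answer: -123/3664357 ≈ -3.3567e-5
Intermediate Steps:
V(n) = 2*n*(9 + n) (V(n) = (9 + n)*(2*n) = 2*n*(9 + n))
P = -6 (P = 2*(-3) = -6)
1/((V(2) + P)*(47/(-123)) + Z) = 1/((2*2*(9 + 2) - 6)*(47/(-123)) - 29777) = 1/((2*2*11 - 6)*(47*(-1/123)) - 29777) = 1/((44 - 6)*(-47/123) - 29777) = 1/(38*(-47/123) - 29777) = 1/(-1786/123 - 29777) = 1/(-3664357/123) = -123/3664357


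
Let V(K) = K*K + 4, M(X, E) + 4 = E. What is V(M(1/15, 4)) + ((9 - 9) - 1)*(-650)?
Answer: 654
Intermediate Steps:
M(X, E) = -4 + E
V(K) = 4 + K**2 (V(K) = K**2 + 4 = 4 + K**2)
V(M(1/15, 4)) + ((9 - 9) - 1)*(-650) = (4 + (-4 + 4)**2) + ((9 - 9) - 1)*(-650) = (4 + 0**2) + (0 - 1)*(-650) = (4 + 0) - 1*(-650) = 4 + 650 = 654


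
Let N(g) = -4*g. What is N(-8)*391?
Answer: 12512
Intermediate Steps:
N(-8)*391 = -4*(-8)*391 = 32*391 = 12512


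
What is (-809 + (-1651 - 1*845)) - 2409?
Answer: -5714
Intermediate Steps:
(-809 + (-1651 - 1*845)) - 2409 = (-809 + (-1651 - 845)) - 2409 = (-809 - 2496) - 2409 = -3305 - 2409 = -5714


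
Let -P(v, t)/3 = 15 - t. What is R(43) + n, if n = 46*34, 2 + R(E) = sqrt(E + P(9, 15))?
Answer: 1562 + sqrt(43) ≈ 1568.6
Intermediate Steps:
P(v, t) = -45 + 3*t (P(v, t) = -3*(15 - t) = -45 + 3*t)
R(E) = -2 + sqrt(E) (R(E) = -2 + sqrt(E + (-45 + 3*15)) = -2 + sqrt(E + (-45 + 45)) = -2 + sqrt(E + 0) = -2 + sqrt(E))
n = 1564
R(43) + n = (-2 + sqrt(43)) + 1564 = 1562 + sqrt(43)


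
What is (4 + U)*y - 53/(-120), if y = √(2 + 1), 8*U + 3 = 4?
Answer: 53/120 + 33*√3/8 ≈ 7.5864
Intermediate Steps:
U = ⅛ (U = -3/8 + (⅛)*4 = -3/8 + ½ = ⅛ ≈ 0.12500)
y = √3 ≈ 1.7320
(4 + U)*y - 53/(-120) = (4 + ⅛)*√3 - 53/(-120) = 33*√3/8 - 53*(-1/120) = 33*√3/8 + 53/120 = 53/120 + 33*√3/8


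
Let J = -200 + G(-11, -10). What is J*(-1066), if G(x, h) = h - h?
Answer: 213200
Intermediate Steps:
G(x, h) = 0
J = -200 (J = -200 + 0 = -200)
J*(-1066) = -200*(-1066) = 213200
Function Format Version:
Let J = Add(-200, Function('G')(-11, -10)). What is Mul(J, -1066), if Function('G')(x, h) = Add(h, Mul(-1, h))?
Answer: 213200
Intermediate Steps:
Function('G')(x, h) = 0
J = -200 (J = Add(-200, 0) = -200)
Mul(J, -1066) = Mul(-200, -1066) = 213200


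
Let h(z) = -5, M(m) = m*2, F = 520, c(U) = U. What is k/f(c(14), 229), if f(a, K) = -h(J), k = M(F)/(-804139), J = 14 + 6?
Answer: -208/804139 ≈ -0.00025866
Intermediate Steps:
M(m) = 2*m
J = 20
k = -1040/804139 (k = (2*520)/(-804139) = 1040*(-1/804139) = -1040/804139 ≈ -0.0012933)
f(a, K) = 5 (f(a, K) = -1*(-5) = 5)
k/f(c(14), 229) = -1040/804139/5 = -1040/804139*⅕ = -208/804139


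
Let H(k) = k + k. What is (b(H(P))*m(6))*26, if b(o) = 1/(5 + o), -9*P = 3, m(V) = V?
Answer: 36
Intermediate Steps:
P = -⅓ (P = -⅑*3 = -⅓ ≈ -0.33333)
H(k) = 2*k
(b(H(P))*m(6))*26 = (6/(5 + 2*(-⅓)))*26 = (6/(5 - ⅔))*26 = (6/(13/3))*26 = ((3/13)*6)*26 = (18/13)*26 = 36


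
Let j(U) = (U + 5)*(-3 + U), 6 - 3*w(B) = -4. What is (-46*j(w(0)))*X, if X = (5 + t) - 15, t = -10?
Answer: 23000/9 ≈ 2555.6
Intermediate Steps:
w(B) = 10/3 (w(B) = 2 - ⅓*(-4) = 2 + 4/3 = 10/3)
X = -20 (X = (5 - 10) - 15 = -5 - 15 = -20)
j(U) = (-3 + U)*(5 + U) (j(U) = (5 + U)*(-3 + U) = (-3 + U)*(5 + U))
(-46*j(w(0)))*X = -46*(-15 + (10/3)² + 2*(10/3))*(-20) = -46*(-15 + 100/9 + 20/3)*(-20) = -46*25/9*(-20) = -1150/9*(-20) = 23000/9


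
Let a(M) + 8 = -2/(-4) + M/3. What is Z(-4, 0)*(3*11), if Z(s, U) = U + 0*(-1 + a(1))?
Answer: 0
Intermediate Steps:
a(M) = -15/2 + M/3 (a(M) = -8 + (-2/(-4) + M/3) = -8 + (-2*(-¼) + M*(⅓)) = -8 + (½ + M/3) = -15/2 + M/3)
Z(s, U) = U (Z(s, U) = U + 0*(-1 + (-15/2 + (⅓)*1)) = U + 0*(-1 + (-15/2 + ⅓)) = U + 0*(-1 - 43/6) = U + 0*(-49/6) = U + 0 = U)
Z(-4, 0)*(3*11) = 0*(3*11) = 0*33 = 0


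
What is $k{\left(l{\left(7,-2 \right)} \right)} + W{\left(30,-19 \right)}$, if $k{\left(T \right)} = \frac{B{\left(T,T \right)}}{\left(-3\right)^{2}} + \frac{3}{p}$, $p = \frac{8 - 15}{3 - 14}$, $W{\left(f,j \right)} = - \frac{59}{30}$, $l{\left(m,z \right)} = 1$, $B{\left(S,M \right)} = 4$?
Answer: $\frac{2011}{630} \approx 3.1921$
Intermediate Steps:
$W{\left(f,j \right)} = - \frac{59}{30}$ ($W{\left(f,j \right)} = \left(-59\right) \frac{1}{30} = - \frac{59}{30}$)
$p = \frac{7}{11}$ ($p = - \frac{7}{-11} = \left(-7\right) \left(- \frac{1}{11}\right) = \frac{7}{11} \approx 0.63636$)
$k{\left(T \right)} = \frac{325}{63}$ ($k{\left(T \right)} = \frac{4}{\left(-3\right)^{2}} + \frac{3}{\frac{7}{11}} = \frac{4}{9} + 3 \cdot \frac{11}{7} = 4 \cdot \frac{1}{9} + \frac{33}{7} = \frac{4}{9} + \frac{33}{7} = \frac{325}{63}$)
$k{\left(l{\left(7,-2 \right)} \right)} + W{\left(30,-19 \right)} = \frac{325}{63} - \frac{59}{30} = \frac{2011}{630}$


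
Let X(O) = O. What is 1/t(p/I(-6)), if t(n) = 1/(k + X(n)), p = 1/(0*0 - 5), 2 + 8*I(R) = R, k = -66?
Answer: -329/5 ≈ -65.800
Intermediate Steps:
I(R) = -1/4 + R/8
p = -1/5 (p = 1/(0 - 5) = 1/(-5) = -1/5 ≈ -0.20000)
t(n) = 1/(-66 + n)
1/t(p/I(-6)) = 1/(1/(-66 - 1/(5*(-1/4 + (1/8)*(-6))))) = 1/(1/(-66 - 1/(5*(-1/4 - 3/4)))) = 1/(1/(-66 - 1/5/(-1))) = 1/(1/(-66 - 1/5*(-1))) = 1/(1/(-66 + 1/5)) = 1/(1/(-329/5)) = 1/(-5/329) = -329/5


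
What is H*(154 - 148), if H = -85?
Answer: -510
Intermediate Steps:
H*(154 - 148) = -85*(154 - 148) = -85*6 = -510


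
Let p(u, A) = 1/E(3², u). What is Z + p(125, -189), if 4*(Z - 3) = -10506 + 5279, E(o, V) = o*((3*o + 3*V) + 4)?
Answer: -9527803/7308 ≈ -1303.8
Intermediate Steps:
E(o, V) = o*(4 + 3*V + 3*o) (E(o, V) = o*((3*V + 3*o) + 4) = o*(4 + 3*V + 3*o))
Z = -5215/4 (Z = 3 + (-10506 + 5279)/4 = 3 + (¼)*(-5227) = 3 - 5227/4 = -5215/4 ≈ -1303.8)
p(u, A) = 1/(279 + 27*u) (p(u, A) = 1/(3²*(4 + 3*u + 3*3²)) = 1/(9*(4 + 3*u + 3*9)) = 1/(9*(4 + 3*u + 27)) = 1/(9*(31 + 3*u)) = 1/(279 + 27*u))
Z + p(125, -189) = -5215/4 + 1/(9*(31 + 3*125)) = -5215/4 + 1/(9*(31 + 375)) = -5215/4 + (⅑)/406 = -5215/4 + (⅑)*(1/406) = -5215/4 + 1/3654 = -9527803/7308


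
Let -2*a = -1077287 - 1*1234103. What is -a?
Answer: -1155695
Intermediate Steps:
a = 1155695 (a = -(-1077287 - 1*1234103)/2 = -(-1077287 - 1234103)/2 = -1/2*(-2311390) = 1155695)
-a = -1*1155695 = -1155695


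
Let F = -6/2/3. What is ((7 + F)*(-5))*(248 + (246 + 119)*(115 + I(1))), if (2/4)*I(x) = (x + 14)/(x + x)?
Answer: -1430940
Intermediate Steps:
I(x) = (14 + x)/x (I(x) = 2*((x + 14)/(x + x)) = 2*((14 + x)/((2*x))) = 2*((14 + x)*(1/(2*x))) = 2*((14 + x)/(2*x)) = (14 + x)/x)
F = -1 (F = -6*½*(⅓) = -3*⅓ = -1)
((7 + F)*(-5))*(248 + (246 + 119)*(115 + I(1))) = ((7 - 1)*(-5))*(248 + (246 + 119)*(115 + (14 + 1)/1)) = (6*(-5))*(248 + 365*(115 + 1*15)) = -30*(248 + 365*(115 + 15)) = -30*(248 + 365*130) = -30*(248 + 47450) = -30*47698 = -1430940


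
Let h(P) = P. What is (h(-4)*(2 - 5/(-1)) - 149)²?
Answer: 31329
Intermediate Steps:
(h(-4)*(2 - 5/(-1)) - 149)² = (-4*(2 - 5/(-1)) - 149)² = (-4*(2 - 5*(-1)) - 149)² = (-4*(2 + 5) - 149)² = (-4*7 - 149)² = (-28 - 149)² = (-177)² = 31329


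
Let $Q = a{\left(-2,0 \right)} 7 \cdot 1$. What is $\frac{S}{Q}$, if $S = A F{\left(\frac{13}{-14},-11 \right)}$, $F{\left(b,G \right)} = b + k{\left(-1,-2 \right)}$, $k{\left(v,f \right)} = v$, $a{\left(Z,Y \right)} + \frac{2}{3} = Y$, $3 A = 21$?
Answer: $\frac{81}{28} \approx 2.8929$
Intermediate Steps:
$A = 7$ ($A = \frac{1}{3} \cdot 21 = 7$)
$a{\left(Z,Y \right)} = - \frac{2}{3} + Y$
$Q = - \frac{14}{3}$ ($Q = \left(- \frac{2}{3} + 0\right) 7 \cdot 1 = \left(- \frac{2}{3}\right) 7 \cdot 1 = \left(- \frac{14}{3}\right) 1 = - \frac{14}{3} \approx -4.6667$)
$F{\left(b,G \right)} = -1 + b$ ($F{\left(b,G \right)} = b - 1 = -1 + b$)
$S = - \frac{27}{2}$ ($S = 7 \left(-1 + \frac{13}{-14}\right) = 7 \left(-1 + 13 \left(- \frac{1}{14}\right)\right) = 7 \left(-1 - \frac{13}{14}\right) = 7 \left(- \frac{27}{14}\right) = - \frac{27}{2} \approx -13.5$)
$\frac{S}{Q} = - \frac{27}{2 \left(- \frac{14}{3}\right)} = \left(- \frac{27}{2}\right) \left(- \frac{3}{14}\right) = \frac{81}{28}$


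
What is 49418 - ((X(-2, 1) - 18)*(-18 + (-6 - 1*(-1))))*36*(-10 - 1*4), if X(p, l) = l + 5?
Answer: 188522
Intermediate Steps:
X(p, l) = 5 + l
49418 - ((X(-2, 1) - 18)*(-18 + (-6 - 1*(-1))))*36*(-10 - 1*4) = 49418 - (((5 + 1) - 18)*(-18 + (-6 - 1*(-1))))*36*(-10 - 1*4) = 49418 - ((6 - 18)*(-18 + (-6 + 1)))*36*(-10 - 4) = 49418 - -12*(-18 - 5)*36*(-14) = 49418 - -12*(-23)*36*(-14) = 49418 - 276*36*(-14) = 49418 - 9936*(-14) = 49418 - 1*(-139104) = 49418 + 139104 = 188522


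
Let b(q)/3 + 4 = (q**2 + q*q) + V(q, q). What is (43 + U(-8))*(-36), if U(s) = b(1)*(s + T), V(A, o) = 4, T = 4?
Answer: -684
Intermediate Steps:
b(q) = 6*q**2 (b(q) = -12 + 3*((q**2 + q*q) + 4) = -12 + 3*((q**2 + q**2) + 4) = -12 + 3*(2*q**2 + 4) = -12 + 3*(4 + 2*q**2) = -12 + (12 + 6*q**2) = 6*q**2)
U(s) = 24 + 6*s (U(s) = (6*1**2)*(s + 4) = (6*1)*(4 + s) = 6*(4 + s) = 24 + 6*s)
(43 + U(-8))*(-36) = (43 + (24 + 6*(-8)))*(-36) = (43 + (24 - 48))*(-36) = (43 - 24)*(-36) = 19*(-36) = -684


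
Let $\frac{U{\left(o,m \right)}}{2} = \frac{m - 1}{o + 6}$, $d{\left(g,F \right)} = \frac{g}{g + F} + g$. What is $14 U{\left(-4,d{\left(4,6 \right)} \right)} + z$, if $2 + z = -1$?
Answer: $\frac{223}{5} \approx 44.6$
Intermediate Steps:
$d{\left(g,F \right)} = g + \frac{g}{F + g}$ ($d{\left(g,F \right)} = \frac{g}{F + g} + g = g + \frac{g}{F + g}$)
$z = -3$ ($z = -2 - 1 = -3$)
$U{\left(o,m \right)} = \frac{2 \left(-1 + m\right)}{6 + o}$ ($U{\left(o,m \right)} = 2 \frac{m - 1}{o + 6} = 2 \frac{-1 + m}{6 + o} = \frac{2 \left(-1 + m\right)}{6 + o}$)
$14 U{\left(-4,d{\left(4,6 \right)} \right)} + z = 14 \frac{2 \left(-1 + \frac{4 \left(1 + 6 + 4\right)}{6 + 4}\right)}{6 - 4} - 3 = 14 \frac{2 \left(-1 + 4 \cdot \frac{1}{10} \cdot 11\right)}{2} - 3 = 14 \cdot 2 \cdot \frac{1}{2} \left(-1 + 4 \cdot \frac{1}{10} \cdot 11\right) - 3 = 14 \cdot 2 \cdot \frac{1}{2} \left(-1 + \frac{22}{5}\right) - 3 = 14 \cdot 2 \cdot \frac{1}{2} \cdot \frac{17}{5} - 3 = 14 \cdot \frac{17}{5} - 3 = \frac{238}{5} - 3 = \frac{223}{5}$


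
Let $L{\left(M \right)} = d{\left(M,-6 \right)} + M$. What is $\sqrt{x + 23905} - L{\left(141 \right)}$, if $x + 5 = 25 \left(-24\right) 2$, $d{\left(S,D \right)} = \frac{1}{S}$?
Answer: $- \frac{19882}{141} + 10 \sqrt{227} \approx 9.6581$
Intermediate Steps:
$x = -1205$ ($x = -5 + 25 \left(-24\right) 2 = -5 - 1200 = -1205$)
$L{\left(M \right)} = M + \frac{1}{M}$ ($L{\left(M \right)} = \frac{1}{M} + M = M + \frac{1}{M}$)
$\sqrt{x + 23905} - L{\left(141 \right)} = \sqrt{-1205 + 23905} - \left(141 + \frac{1}{141}\right) = \sqrt{22700} - \left(141 + \frac{1}{141}\right) = 10 \sqrt{227} - \frac{19882}{141} = - \frac{19882}{141} + 10 \sqrt{227}$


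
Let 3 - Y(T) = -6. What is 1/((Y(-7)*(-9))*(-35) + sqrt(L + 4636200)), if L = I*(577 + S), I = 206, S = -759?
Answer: 2835/3438517 - 2*sqrt(1149677)/3438517 ≈ 0.00020083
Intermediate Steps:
Y(T) = 9 (Y(T) = 3 - 1*(-6) = 3 + 6 = 9)
L = -37492 (L = 206*(577 - 759) = 206*(-182) = -37492)
1/((Y(-7)*(-9))*(-35) + sqrt(L + 4636200)) = 1/((9*(-9))*(-35) + sqrt(-37492 + 4636200)) = 1/(-81*(-35) + sqrt(4598708)) = 1/(2835 + 2*sqrt(1149677))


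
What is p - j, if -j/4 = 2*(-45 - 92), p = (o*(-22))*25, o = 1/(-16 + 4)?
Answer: -6301/6 ≈ -1050.2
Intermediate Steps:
o = -1/12 (o = 1/(-12) = -1/12 ≈ -0.083333)
p = 275/6 (p = -1/12*(-22)*25 = (11/6)*25 = 275/6 ≈ 45.833)
j = 1096 (j = -8*(-45 - 92) = -8*(-137) = -4*(-274) = 1096)
p - j = 275/6 - 1*1096 = 275/6 - 1096 = -6301/6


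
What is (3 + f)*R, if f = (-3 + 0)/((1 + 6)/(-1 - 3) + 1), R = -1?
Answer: -7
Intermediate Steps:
f = 4 (f = -3/(7/(-4) + 1) = -3/(7*(-1/4) + 1) = -3/(-7/4 + 1) = -3/(-3/4) = -3*(-4/3) = 4)
(3 + f)*R = (3 + 4)*(-1) = 7*(-1) = -7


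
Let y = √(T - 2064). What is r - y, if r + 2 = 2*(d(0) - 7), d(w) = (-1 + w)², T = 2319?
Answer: -14 - √255 ≈ -29.969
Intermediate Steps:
r = -14 (r = -2 + 2*((-1 + 0)² - 7) = -2 + 2*((-1)² - 7) = -2 + 2*(1 - 7) = -2 + 2*(-6) = -2 - 12 = -14)
y = √255 (y = √(2319 - 2064) = √255 ≈ 15.969)
r - y = -14 - √255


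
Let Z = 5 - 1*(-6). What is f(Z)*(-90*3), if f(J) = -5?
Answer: 1350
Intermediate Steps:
Z = 11 (Z = 5 + 6 = 11)
f(Z)*(-90*3) = -(-450)*3 = -5*(-270) = 1350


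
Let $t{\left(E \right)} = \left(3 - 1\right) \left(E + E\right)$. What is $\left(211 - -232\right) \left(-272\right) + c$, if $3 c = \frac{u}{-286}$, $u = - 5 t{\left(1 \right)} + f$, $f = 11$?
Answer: $- \frac{34461853}{286} \approx -1.205 \cdot 10^{5}$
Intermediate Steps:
$t{\left(E \right)} = 4 E$ ($t{\left(E \right)} = 2 \cdot 2 E = 4 E$)
$u = -9$ ($u = - 5 \cdot 4 \cdot 1 + 11 = \left(-5\right) 4 + 11 = -20 + 11 = -9$)
$c = \frac{3}{286}$ ($c = \frac{\left(-9\right) \frac{1}{-286}}{3} = \frac{\left(-9\right) \left(- \frac{1}{286}\right)}{3} = \frac{1}{3} \cdot \frac{9}{286} = \frac{3}{286} \approx 0.01049$)
$\left(211 - -232\right) \left(-272\right) + c = \left(211 - -232\right) \left(-272\right) + \frac{3}{286} = \left(211 + 232\right) \left(-272\right) + \frac{3}{286} = 443 \left(-272\right) + \frac{3}{286} = -120496 + \frac{3}{286} = - \frac{34461853}{286}$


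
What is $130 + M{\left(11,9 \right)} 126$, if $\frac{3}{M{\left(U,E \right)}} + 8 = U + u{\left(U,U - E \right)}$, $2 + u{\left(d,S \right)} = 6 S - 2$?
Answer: $\frac{1808}{11} \approx 164.36$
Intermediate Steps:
$u{\left(d,S \right)} = -4 + 6 S$ ($u{\left(d,S \right)} = -2 + \left(6 S - 2\right) = -2 + \left(-2 + 6 S\right) = -4 + 6 S$)
$M{\left(U,E \right)} = \frac{3}{-12 - 6 E + 7 U}$ ($M{\left(U,E \right)} = \frac{3}{-8 + \left(U + \left(-4 + 6 \left(U - E\right)\right)\right)} = \frac{3}{-8 - \left(4 - 7 U + 6 E\right)} = \frac{3}{-12 - 6 E + 7 U}$)
$130 + M{\left(11,9 \right)} 126 = 130 + - \frac{3}{12 - 77 + 6 \cdot 9} \cdot 126 = 130 + - \frac{3}{12 - 77 + 54} \cdot 126 = 130 + - \frac{3}{-11} \cdot 126 = 130 + \left(-3\right) \left(- \frac{1}{11}\right) 126 = 130 + \frac{3}{11} \cdot 126 = 130 + \frac{378}{11} = \frac{1808}{11}$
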